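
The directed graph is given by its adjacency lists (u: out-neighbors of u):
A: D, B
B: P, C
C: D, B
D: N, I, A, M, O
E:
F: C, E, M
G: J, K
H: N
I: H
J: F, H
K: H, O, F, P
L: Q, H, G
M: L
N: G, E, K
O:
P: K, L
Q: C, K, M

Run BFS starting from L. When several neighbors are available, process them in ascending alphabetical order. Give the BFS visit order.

Visit L; enqueue G, H, Q → queue [G, H, Q]
Visit G; enqueue J, K → queue [H, Q, J, K]
Visit H; enqueue N → queue [Q, J, K, N]
Visit Q; enqueue C, M → queue [J, K, N, C, M]
Visit J; enqueue F → queue [K, N, C, M, F]
Visit K; enqueue O, P → queue [N, C, M, F, O, P]
Visit N; enqueue E → queue [C, M, F, O, P, E]
Visit C; enqueue B, D → queue [M, F, O, P, E, B, D]
Visit M → queue [F, O, P, E, B, D]
Visit F → queue [O, P, E, B, D]
Visit O → queue [P, E, B, D]
Visit P → queue [E, B, D]
Visit E → queue [B, D]
Visit B → queue [D]
Visit D; enqueue A, I → queue [A, I]
Visit A → queue [I]
Visit I → queue []

L → G → H → Q → J → K → N → C → M → F → O → P → E → B → D → A → I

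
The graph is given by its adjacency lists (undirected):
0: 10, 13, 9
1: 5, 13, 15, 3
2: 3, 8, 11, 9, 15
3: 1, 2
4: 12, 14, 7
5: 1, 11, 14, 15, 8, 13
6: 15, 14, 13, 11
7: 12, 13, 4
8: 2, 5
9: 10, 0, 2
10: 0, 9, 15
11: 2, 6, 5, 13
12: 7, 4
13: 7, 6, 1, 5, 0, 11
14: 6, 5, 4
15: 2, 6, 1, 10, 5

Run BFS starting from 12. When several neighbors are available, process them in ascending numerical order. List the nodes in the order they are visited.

Visit 12; enqueue 4, 7 → queue [4, 7]
Visit 4; enqueue 14 → queue [7, 14]
Visit 7; enqueue 13 → queue [14, 13]
Visit 14; enqueue 5, 6 → queue [13, 5, 6]
Visit 13; enqueue 0, 1, 11 → queue [5, 6, 0, 1, 11]
Visit 5; enqueue 8, 15 → queue [6, 0, 1, 11, 8, 15]
Visit 6 → queue [0, 1, 11, 8, 15]
Visit 0; enqueue 9, 10 → queue [1, 11, 8, 15, 9, 10]
Visit 1; enqueue 3 → queue [11, 8, 15, 9, 10, 3]
Visit 11; enqueue 2 → queue [8, 15, 9, 10, 3, 2]
Visit 8 → queue [15, 9, 10, 3, 2]
Visit 15 → queue [9, 10, 3, 2]
Visit 9 → queue [10, 3, 2]
Visit 10 → queue [3, 2]
Visit 3 → queue [2]
Visit 2 → queue []

12, 4, 7, 14, 13, 5, 6, 0, 1, 11, 8, 15, 9, 10, 3, 2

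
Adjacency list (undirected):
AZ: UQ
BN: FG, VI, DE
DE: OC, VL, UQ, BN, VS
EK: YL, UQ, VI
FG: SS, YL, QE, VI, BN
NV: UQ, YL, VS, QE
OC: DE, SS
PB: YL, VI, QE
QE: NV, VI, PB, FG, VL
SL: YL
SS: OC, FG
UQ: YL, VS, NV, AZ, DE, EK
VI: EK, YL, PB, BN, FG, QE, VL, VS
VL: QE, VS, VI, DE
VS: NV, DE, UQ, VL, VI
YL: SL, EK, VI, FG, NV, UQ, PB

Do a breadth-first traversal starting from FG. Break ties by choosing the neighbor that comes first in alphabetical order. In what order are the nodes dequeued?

Visit FG; enqueue BN, QE, SS, VI, YL → queue [BN, QE, SS, VI, YL]
Visit BN; enqueue DE → queue [QE, SS, VI, YL, DE]
Visit QE; enqueue NV, PB, VL → queue [SS, VI, YL, DE, NV, PB, VL]
Visit SS; enqueue OC → queue [VI, YL, DE, NV, PB, VL, OC]
Visit VI; enqueue EK, VS → queue [YL, DE, NV, PB, VL, OC, EK, VS]
Visit YL; enqueue SL, UQ → queue [DE, NV, PB, VL, OC, EK, VS, SL, UQ]
Visit DE → queue [NV, PB, VL, OC, EK, VS, SL, UQ]
Visit NV → queue [PB, VL, OC, EK, VS, SL, UQ]
Visit PB → queue [VL, OC, EK, VS, SL, UQ]
Visit VL → queue [OC, EK, VS, SL, UQ]
Visit OC → queue [EK, VS, SL, UQ]
Visit EK → queue [VS, SL, UQ]
Visit VS → queue [SL, UQ]
Visit SL → queue [UQ]
Visit UQ; enqueue AZ → queue [AZ]
Visit AZ → queue []

FG BN QE SS VI YL DE NV PB VL OC EK VS SL UQ AZ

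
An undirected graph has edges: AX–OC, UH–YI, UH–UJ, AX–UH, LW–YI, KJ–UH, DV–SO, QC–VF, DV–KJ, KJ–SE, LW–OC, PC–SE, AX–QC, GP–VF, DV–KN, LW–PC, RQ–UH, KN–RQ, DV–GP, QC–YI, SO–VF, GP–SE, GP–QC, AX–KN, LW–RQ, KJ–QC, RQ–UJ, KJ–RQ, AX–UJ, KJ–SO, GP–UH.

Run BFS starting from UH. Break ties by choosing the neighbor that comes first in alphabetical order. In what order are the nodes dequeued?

Visit UH; enqueue AX, GP, KJ, RQ, UJ, YI → queue [AX, GP, KJ, RQ, UJ, YI]
Visit AX; enqueue KN, OC, QC → queue [GP, KJ, RQ, UJ, YI, KN, OC, QC]
Visit GP; enqueue DV, SE, VF → queue [KJ, RQ, UJ, YI, KN, OC, QC, DV, SE, VF]
Visit KJ; enqueue SO → queue [RQ, UJ, YI, KN, OC, QC, DV, SE, VF, SO]
Visit RQ; enqueue LW → queue [UJ, YI, KN, OC, QC, DV, SE, VF, SO, LW]
Visit UJ → queue [YI, KN, OC, QC, DV, SE, VF, SO, LW]
Visit YI → queue [KN, OC, QC, DV, SE, VF, SO, LW]
Visit KN → queue [OC, QC, DV, SE, VF, SO, LW]
Visit OC → queue [QC, DV, SE, VF, SO, LW]
Visit QC → queue [DV, SE, VF, SO, LW]
Visit DV → queue [SE, VF, SO, LW]
Visit SE; enqueue PC → queue [VF, SO, LW, PC]
Visit VF → queue [SO, LW, PC]
Visit SO → queue [LW, PC]
Visit LW → queue [PC]
Visit PC → queue []

UH → AX → GP → KJ → RQ → UJ → YI → KN → OC → QC → DV → SE → VF → SO → LW → PC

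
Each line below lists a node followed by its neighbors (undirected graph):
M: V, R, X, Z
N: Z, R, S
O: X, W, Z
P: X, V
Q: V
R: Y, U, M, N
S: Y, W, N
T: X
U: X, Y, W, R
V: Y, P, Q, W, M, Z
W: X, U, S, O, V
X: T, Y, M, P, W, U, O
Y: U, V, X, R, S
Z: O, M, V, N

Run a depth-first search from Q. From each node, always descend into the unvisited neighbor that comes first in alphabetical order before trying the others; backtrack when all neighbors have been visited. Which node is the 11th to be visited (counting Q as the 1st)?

T

Visit Q
Q → V
V → M
M → R
R → N
N → S
S → W
W → O
O → X
X → P
X → T
X → U
U → Y
O → Z

Visit order: Q, V, M, R, N, S, W, O, X, P, T, U, Y, Z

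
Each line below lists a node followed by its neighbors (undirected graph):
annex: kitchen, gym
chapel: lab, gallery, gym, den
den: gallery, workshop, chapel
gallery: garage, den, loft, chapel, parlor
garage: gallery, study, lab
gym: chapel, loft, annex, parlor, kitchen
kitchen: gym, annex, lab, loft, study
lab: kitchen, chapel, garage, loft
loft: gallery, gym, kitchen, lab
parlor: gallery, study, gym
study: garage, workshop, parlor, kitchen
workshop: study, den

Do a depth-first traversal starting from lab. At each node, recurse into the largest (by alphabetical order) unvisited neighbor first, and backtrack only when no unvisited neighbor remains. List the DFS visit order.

lab loft kitchen study workshop den gallery parlor gym chapel annex garage

Visit lab
lab → loft
loft → kitchen
kitchen → study
study → workshop
workshop → den
den → gallery
gallery → parlor
parlor → gym
gym → chapel
gym → annex
gallery → garage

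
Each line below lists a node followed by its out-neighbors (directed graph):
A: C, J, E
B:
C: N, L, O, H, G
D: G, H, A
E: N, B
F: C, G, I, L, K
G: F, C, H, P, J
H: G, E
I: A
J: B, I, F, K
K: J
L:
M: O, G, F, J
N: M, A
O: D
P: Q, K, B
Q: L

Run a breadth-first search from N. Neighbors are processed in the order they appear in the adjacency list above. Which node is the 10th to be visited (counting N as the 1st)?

D

Visit N; enqueue M, A → queue [M, A]
Visit M; enqueue O, G, F, J → queue [A, O, G, F, J]
Visit A; enqueue C, E → queue [O, G, F, J, C, E]
Visit O; enqueue D → queue [G, F, J, C, E, D]
Visit G; enqueue H, P → queue [F, J, C, E, D, H, P]
Visit F; enqueue I, L, K → queue [J, C, E, D, H, P, I, L, K]
Visit J; enqueue B → queue [C, E, D, H, P, I, L, K, B]
Visit C → queue [E, D, H, P, I, L, K, B]
Visit E → queue [D, H, P, I, L, K, B]
Visit D → queue [H, P, I, L, K, B]
Visit H → queue [P, I, L, K, B]
Visit P; enqueue Q → queue [I, L, K, B, Q]
Visit I → queue [L, K, B, Q]
Visit L → queue [K, B, Q]
Visit K → queue [B, Q]
Visit B → queue [Q]
Visit Q → queue []

Visit order: N, M, A, O, G, F, J, C, E, D, H, P, I, L, K, B, Q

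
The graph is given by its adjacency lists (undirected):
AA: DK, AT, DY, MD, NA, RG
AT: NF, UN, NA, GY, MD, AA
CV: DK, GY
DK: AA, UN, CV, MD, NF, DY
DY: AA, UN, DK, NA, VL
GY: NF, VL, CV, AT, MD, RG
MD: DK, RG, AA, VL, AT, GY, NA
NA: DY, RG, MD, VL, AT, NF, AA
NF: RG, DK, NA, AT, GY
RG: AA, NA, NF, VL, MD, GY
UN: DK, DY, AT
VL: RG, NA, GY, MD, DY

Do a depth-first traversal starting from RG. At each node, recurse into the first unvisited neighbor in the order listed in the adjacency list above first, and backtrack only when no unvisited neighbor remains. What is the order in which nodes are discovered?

Visit RG
RG → AA
AA → DK
DK → UN
UN → DY
DY → NA
NA → MD
MD → VL
VL → GY
GY → NF
NF → AT
GY → CV

RG, AA, DK, UN, DY, NA, MD, VL, GY, NF, AT, CV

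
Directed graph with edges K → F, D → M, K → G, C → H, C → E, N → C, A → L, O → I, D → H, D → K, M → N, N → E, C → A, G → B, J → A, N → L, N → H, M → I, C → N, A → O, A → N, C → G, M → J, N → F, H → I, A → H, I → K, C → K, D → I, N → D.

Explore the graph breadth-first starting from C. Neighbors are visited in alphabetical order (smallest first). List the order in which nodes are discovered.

Visit C; enqueue A, E, G, H, K, N → queue [A, E, G, H, K, N]
Visit A; enqueue L, O → queue [E, G, H, K, N, L, O]
Visit E → queue [G, H, K, N, L, O]
Visit G; enqueue B → queue [H, K, N, L, O, B]
Visit H; enqueue I → queue [K, N, L, O, B, I]
Visit K; enqueue F → queue [N, L, O, B, I, F]
Visit N; enqueue D → queue [L, O, B, I, F, D]
Visit L → queue [O, B, I, F, D]
Visit O → queue [B, I, F, D]
Visit B → queue [I, F, D]
Visit I → queue [F, D]
Visit F → queue [D]
Visit D; enqueue M → queue [M]
Visit M; enqueue J → queue [J]
Visit J → queue []

C -> A -> E -> G -> H -> K -> N -> L -> O -> B -> I -> F -> D -> M -> J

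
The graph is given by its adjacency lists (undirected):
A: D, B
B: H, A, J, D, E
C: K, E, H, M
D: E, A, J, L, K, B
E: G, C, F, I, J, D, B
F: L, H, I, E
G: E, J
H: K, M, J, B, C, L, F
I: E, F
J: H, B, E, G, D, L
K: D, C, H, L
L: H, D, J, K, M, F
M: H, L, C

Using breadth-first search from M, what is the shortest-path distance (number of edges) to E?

2

Level 0: M
Level 1: C, H, L
Level 2: B, D, E, F, J, K
Level 3: A, G, I
E first appears at level 2.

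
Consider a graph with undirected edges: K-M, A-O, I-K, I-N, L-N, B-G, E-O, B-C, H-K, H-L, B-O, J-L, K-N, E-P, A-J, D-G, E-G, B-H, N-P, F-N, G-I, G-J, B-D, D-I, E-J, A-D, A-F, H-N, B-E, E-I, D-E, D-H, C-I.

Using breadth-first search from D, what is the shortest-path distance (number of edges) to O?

Level 0: D
Level 1: A, B, E, G, H, I
Level 2: C, F, J, K, L, N, O, P
Level 3: M
O first appears at level 2.

2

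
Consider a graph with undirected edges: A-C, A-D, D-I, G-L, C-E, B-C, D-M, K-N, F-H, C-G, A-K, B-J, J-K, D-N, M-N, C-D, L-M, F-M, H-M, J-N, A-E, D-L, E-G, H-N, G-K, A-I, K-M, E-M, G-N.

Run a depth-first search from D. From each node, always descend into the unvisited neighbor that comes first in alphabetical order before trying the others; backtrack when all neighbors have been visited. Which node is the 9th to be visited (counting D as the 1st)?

M

Visit D
D → A
A → C
C → B
B → J
J → K
K → G
G → E
E → M
M → F
F → H
H → N
M → L
A → I

Visit order: D, A, C, B, J, K, G, E, M, F, H, N, L, I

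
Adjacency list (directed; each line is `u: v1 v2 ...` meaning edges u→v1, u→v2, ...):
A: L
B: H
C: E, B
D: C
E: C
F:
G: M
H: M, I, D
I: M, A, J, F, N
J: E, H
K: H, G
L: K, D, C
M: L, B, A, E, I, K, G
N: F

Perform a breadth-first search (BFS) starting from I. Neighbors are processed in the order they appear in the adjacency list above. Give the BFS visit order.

I, M, A, J, F, N, L, B, E, K, G, H, D, C

Visit I; enqueue M, A, J, F, N → queue [M, A, J, F, N]
Visit M; enqueue L, B, E, K, G → queue [A, J, F, N, L, B, E, K, G]
Visit A → queue [J, F, N, L, B, E, K, G]
Visit J; enqueue H → queue [F, N, L, B, E, K, G, H]
Visit F → queue [N, L, B, E, K, G, H]
Visit N → queue [L, B, E, K, G, H]
Visit L; enqueue D, C → queue [B, E, K, G, H, D, C]
Visit B → queue [E, K, G, H, D, C]
Visit E → queue [K, G, H, D, C]
Visit K → queue [G, H, D, C]
Visit G → queue [H, D, C]
Visit H → queue [D, C]
Visit D → queue [C]
Visit C → queue []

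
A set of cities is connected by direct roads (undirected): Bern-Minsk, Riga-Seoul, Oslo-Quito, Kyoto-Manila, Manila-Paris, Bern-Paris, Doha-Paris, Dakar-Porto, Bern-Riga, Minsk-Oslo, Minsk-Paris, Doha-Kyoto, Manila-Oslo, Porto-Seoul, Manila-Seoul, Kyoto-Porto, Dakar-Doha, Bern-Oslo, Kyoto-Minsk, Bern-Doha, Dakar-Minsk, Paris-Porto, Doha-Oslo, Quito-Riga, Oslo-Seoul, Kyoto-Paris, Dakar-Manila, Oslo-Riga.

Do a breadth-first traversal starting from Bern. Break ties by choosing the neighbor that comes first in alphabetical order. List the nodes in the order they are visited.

Bern, Doha, Minsk, Oslo, Paris, Riga, Dakar, Kyoto, Manila, Quito, Seoul, Porto

Visit Bern; enqueue Doha, Minsk, Oslo, Paris, Riga → queue [Doha, Minsk, Oslo, Paris, Riga]
Visit Doha; enqueue Dakar, Kyoto → queue [Minsk, Oslo, Paris, Riga, Dakar, Kyoto]
Visit Minsk → queue [Oslo, Paris, Riga, Dakar, Kyoto]
Visit Oslo; enqueue Manila, Quito, Seoul → queue [Paris, Riga, Dakar, Kyoto, Manila, Quito, Seoul]
Visit Paris; enqueue Porto → queue [Riga, Dakar, Kyoto, Manila, Quito, Seoul, Porto]
Visit Riga → queue [Dakar, Kyoto, Manila, Quito, Seoul, Porto]
Visit Dakar → queue [Kyoto, Manila, Quito, Seoul, Porto]
Visit Kyoto → queue [Manila, Quito, Seoul, Porto]
Visit Manila → queue [Quito, Seoul, Porto]
Visit Quito → queue [Seoul, Porto]
Visit Seoul → queue [Porto]
Visit Porto → queue []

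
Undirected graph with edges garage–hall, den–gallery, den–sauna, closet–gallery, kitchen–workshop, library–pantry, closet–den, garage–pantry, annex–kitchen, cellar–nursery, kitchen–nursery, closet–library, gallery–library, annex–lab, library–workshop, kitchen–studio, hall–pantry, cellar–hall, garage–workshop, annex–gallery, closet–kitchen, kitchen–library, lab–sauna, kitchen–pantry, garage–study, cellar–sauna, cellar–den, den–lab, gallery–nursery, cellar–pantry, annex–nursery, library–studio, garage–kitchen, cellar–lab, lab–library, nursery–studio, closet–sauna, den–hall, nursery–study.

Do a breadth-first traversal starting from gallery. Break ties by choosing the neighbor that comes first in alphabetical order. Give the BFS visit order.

Visit gallery; enqueue annex, closet, den, library, nursery → queue [annex, closet, den, library, nursery]
Visit annex; enqueue kitchen, lab → queue [closet, den, library, nursery, kitchen, lab]
Visit closet; enqueue sauna → queue [den, library, nursery, kitchen, lab, sauna]
Visit den; enqueue cellar, hall → queue [library, nursery, kitchen, lab, sauna, cellar, hall]
Visit library; enqueue pantry, studio, workshop → queue [nursery, kitchen, lab, sauna, cellar, hall, pantry, studio, workshop]
Visit nursery; enqueue study → queue [kitchen, lab, sauna, cellar, hall, pantry, studio, workshop, study]
Visit kitchen; enqueue garage → queue [lab, sauna, cellar, hall, pantry, studio, workshop, study, garage]
Visit lab → queue [sauna, cellar, hall, pantry, studio, workshop, study, garage]
Visit sauna → queue [cellar, hall, pantry, studio, workshop, study, garage]
Visit cellar → queue [hall, pantry, studio, workshop, study, garage]
Visit hall → queue [pantry, studio, workshop, study, garage]
Visit pantry → queue [studio, workshop, study, garage]
Visit studio → queue [workshop, study, garage]
Visit workshop → queue [study, garage]
Visit study → queue [garage]
Visit garage → queue []

gallery → annex → closet → den → library → nursery → kitchen → lab → sauna → cellar → hall → pantry → studio → workshop → study → garage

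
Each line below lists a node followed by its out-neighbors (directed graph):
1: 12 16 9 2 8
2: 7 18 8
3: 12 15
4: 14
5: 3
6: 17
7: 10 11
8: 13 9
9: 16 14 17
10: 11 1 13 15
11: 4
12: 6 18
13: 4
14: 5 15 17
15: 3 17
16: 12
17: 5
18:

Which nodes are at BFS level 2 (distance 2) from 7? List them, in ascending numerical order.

1, 4, 13, 15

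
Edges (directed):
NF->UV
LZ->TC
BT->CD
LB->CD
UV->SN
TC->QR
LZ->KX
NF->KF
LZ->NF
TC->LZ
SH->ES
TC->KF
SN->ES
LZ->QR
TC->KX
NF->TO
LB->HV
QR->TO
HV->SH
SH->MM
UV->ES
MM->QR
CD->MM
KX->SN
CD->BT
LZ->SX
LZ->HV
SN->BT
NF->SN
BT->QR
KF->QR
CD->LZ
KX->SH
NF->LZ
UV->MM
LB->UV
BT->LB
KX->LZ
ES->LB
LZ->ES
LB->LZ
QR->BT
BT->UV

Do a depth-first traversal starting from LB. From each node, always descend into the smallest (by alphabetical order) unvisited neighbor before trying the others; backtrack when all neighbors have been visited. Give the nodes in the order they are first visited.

LB CD BT QR TO UV ES MM SN LZ HV SH KX NF KF SX TC

Visit LB
LB → CD
CD → BT
BT → QR
QR → TO
BT → UV
UV → ES
UV → MM
UV → SN
CD → LZ
LZ → HV
HV → SH
LZ → KX
LZ → NF
NF → KF
LZ → SX
LZ → TC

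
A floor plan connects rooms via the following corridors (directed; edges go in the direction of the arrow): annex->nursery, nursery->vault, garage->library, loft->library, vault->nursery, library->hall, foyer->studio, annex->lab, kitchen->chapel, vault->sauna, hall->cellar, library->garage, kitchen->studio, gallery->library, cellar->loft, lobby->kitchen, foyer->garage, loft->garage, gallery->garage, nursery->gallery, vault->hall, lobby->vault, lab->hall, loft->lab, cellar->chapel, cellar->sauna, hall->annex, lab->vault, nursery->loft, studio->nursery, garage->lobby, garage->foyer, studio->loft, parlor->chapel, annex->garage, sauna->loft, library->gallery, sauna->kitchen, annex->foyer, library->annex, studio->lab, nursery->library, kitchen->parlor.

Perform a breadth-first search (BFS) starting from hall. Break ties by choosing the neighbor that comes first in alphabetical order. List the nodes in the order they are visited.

hall, annex, cellar, foyer, garage, lab, nursery, chapel, loft, sauna, studio, library, lobby, vault, gallery, kitchen, parlor

Visit hall; enqueue annex, cellar → queue [annex, cellar]
Visit annex; enqueue foyer, garage, lab, nursery → queue [cellar, foyer, garage, lab, nursery]
Visit cellar; enqueue chapel, loft, sauna → queue [foyer, garage, lab, nursery, chapel, loft, sauna]
Visit foyer; enqueue studio → queue [garage, lab, nursery, chapel, loft, sauna, studio]
Visit garage; enqueue library, lobby → queue [lab, nursery, chapel, loft, sauna, studio, library, lobby]
Visit lab; enqueue vault → queue [nursery, chapel, loft, sauna, studio, library, lobby, vault]
Visit nursery; enqueue gallery → queue [chapel, loft, sauna, studio, library, lobby, vault, gallery]
Visit chapel → queue [loft, sauna, studio, library, lobby, vault, gallery]
Visit loft → queue [sauna, studio, library, lobby, vault, gallery]
Visit sauna; enqueue kitchen → queue [studio, library, lobby, vault, gallery, kitchen]
Visit studio → queue [library, lobby, vault, gallery, kitchen]
Visit library → queue [lobby, vault, gallery, kitchen]
Visit lobby → queue [vault, gallery, kitchen]
Visit vault → queue [gallery, kitchen]
Visit gallery → queue [kitchen]
Visit kitchen; enqueue parlor → queue [parlor]
Visit parlor → queue []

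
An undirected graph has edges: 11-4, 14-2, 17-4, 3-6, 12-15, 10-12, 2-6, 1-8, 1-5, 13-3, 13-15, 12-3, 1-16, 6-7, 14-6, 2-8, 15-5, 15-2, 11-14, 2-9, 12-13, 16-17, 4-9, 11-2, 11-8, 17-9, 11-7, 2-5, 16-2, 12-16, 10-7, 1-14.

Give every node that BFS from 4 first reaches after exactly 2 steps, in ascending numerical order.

Level 0: 4
Level 1: 9, 11, 17
Level 2: 2, 7, 8, 14, 16
Level 3: 1, 5, 6, 10, 12, 15
Level 4: 3, 13

2, 7, 8, 14, 16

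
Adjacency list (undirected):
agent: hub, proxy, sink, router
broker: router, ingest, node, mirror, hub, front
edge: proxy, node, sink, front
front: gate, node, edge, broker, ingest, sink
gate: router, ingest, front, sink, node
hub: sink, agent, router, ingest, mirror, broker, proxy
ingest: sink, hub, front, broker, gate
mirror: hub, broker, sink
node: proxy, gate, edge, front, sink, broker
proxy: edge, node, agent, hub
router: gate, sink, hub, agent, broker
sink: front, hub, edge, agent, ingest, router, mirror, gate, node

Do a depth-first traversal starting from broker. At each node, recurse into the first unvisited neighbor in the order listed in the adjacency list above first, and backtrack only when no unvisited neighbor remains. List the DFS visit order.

broker -> router -> gate -> ingest -> sink -> front -> node -> proxy -> edge -> agent -> hub -> mirror

Visit broker
broker → router
router → gate
gate → ingest
ingest → sink
sink → front
front → node
node → proxy
proxy → edge
proxy → agent
agent → hub
hub → mirror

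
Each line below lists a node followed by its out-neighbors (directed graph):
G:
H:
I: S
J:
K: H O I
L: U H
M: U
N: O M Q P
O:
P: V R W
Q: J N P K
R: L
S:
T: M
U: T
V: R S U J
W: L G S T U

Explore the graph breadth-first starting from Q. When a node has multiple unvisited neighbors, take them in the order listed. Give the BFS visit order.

Q J N P K O M V R W H I U S L G T

Visit Q; enqueue J, N, P, K → queue [J, N, P, K]
Visit J → queue [N, P, K]
Visit N; enqueue O, M → queue [P, K, O, M]
Visit P; enqueue V, R, W → queue [K, O, M, V, R, W]
Visit K; enqueue H, I → queue [O, M, V, R, W, H, I]
Visit O → queue [M, V, R, W, H, I]
Visit M; enqueue U → queue [V, R, W, H, I, U]
Visit V; enqueue S → queue [R, W, H, I, U, S]
Visit R; enqueue L → queue [W, H, I, U, S, L]
Visit W; enqueue G, T → queue [H, I, U, S, L, G, T]
Visit H → queue [I, U, S, L, G, T]
Visit I → queue [U, S, L, G, T]
Visit U → queue [S, L, G, T]
Visit S → queue [L, G, T]
Visit L → queue [G, T]
Visit G → queue [T]
Visit T → queue []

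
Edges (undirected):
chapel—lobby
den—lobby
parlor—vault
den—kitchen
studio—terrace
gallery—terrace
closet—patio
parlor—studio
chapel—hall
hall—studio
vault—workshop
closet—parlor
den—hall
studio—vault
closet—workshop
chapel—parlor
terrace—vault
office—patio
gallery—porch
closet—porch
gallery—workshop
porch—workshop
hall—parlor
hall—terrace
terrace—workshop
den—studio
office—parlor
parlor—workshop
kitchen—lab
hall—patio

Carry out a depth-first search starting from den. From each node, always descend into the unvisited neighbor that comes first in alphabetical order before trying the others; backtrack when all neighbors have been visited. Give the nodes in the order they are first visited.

Visit den
den → hall
hall → chapel
chapel → lobby
chapel → parlor
parlor → closet
closet → patio
patio → office
closet → porch
porch → gallery
gallery → terrace
terrace → studio
studio → vault
vault → workshop
den → kitchen
kitchen → lab

den -> hall -> chapel -> lobby -> parlor -> closet -> patio -> office -> porch -> gallery -> terrace -> studio -> vault -> workshop -> kitchen -> lab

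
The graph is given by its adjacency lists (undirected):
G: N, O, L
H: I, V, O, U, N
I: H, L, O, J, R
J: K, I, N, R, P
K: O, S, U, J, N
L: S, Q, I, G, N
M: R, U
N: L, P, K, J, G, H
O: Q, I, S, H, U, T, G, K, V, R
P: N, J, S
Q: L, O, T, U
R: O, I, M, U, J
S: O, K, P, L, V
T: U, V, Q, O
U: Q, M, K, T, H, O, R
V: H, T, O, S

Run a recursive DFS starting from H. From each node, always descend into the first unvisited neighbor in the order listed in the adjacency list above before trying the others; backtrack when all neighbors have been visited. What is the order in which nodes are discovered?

Visit H
H → I
I → L
L → S
S → O
O → Q
Q → T
T → U
U → M
M → R
R → J
J → K
K → N
N → P
N → G
T → V

H -> I -> L -> S -> O -> Q -> T -> U -> M -> R -> J -> K -> N -> P -> G -> V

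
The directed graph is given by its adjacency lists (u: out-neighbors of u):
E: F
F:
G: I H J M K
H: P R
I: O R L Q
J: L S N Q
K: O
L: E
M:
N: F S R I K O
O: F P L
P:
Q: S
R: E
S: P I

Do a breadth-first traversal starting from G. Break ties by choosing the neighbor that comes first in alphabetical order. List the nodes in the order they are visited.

G → H → I → J → K → M → P → R → L → O → Q → N → S → E → F

Visit G; enqueue H, I, J, K, M → queue [H, I, J, K, M]
Visit H; enqueue P, R → queue [I, J, K, M, P, R]
Visit I; enqueue L, O, Q → queue [J, K, M, P, R, L, O, Q]
Visit J; enqueue N, S → queue [K, M, P, R, L, O, Q, N, S]
Visit K → queue [M, P, R, L, O, Q, N, S]
Visit M → queue [P, R, L, O, Q, N, S]
Visit P → queue [R, L, O, Q, N, S]
Visit R; enqueue E → queue [L, O, Q, N, S, E]
Visit L → queue [O, Q, N, S, E]
Visit O; enqueue F → queue [Q, N, S, E, F]
Visit Q → queue [N, S, E, F]
Visit N → queue [S, E, F]
Visit S → queue [E, F]
Visit E → queue [F]
Visit F → queue []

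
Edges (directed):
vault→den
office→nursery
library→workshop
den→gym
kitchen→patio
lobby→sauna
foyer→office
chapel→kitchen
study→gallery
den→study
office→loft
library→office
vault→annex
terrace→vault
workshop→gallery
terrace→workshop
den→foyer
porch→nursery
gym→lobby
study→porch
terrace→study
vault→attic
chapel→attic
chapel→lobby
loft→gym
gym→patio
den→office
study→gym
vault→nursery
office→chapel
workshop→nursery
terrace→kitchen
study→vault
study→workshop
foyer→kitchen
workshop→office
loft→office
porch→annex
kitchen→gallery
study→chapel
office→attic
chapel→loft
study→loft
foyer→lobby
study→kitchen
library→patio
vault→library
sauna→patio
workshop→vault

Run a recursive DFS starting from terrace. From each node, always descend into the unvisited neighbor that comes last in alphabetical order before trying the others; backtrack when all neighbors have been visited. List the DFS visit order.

terrace workshop vault nursery library patio office loft gym lobby sauna chapel kitchen gallery attic den study porch annex foyer

Visit terrace
terrace → workshop
workshop → vault
vault → nursery
vault → library
library → patio
library → office
office → loft
loft → gym
gym → lobby
lobby → sauna
office → chapel
chapel → kitchen
kitchen → gallery
chapel → attic
vault → den
den → study
study → porch
porch → annex
den → foyer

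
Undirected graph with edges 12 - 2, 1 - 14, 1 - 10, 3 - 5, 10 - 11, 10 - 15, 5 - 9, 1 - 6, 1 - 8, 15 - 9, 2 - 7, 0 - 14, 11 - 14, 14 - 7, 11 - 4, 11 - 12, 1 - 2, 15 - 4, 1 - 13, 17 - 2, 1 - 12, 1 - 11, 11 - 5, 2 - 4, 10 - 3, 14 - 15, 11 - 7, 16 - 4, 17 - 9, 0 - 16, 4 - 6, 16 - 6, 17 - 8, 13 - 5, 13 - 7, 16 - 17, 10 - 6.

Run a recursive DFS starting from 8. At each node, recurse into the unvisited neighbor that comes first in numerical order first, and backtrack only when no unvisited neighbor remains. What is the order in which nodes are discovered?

Visit 8
8 → 1
1 → 2
2 → 4
4 → 6
6 → 10
10 → 3
3 → 5
5 → 9
9 → 15
15 → 14
14 → 0
0 → 16
16 → 17
14 → 7
7 → 11
11 → 12
7 → 13

8 1 2 4 6 10 3 5 9 15 14 0 16 17 7 11 12 13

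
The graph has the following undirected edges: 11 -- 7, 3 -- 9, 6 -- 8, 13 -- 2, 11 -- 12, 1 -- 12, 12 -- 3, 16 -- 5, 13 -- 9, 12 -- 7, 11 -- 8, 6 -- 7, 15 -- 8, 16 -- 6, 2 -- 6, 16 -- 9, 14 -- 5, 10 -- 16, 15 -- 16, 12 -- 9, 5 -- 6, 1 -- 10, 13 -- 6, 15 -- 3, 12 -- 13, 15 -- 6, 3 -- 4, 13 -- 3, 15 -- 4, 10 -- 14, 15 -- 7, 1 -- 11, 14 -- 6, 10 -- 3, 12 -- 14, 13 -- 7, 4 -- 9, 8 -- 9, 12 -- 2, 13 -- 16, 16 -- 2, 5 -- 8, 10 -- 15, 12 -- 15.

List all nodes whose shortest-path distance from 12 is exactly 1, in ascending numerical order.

1, 2, 3, 7, 9, 11, 13, 14, 15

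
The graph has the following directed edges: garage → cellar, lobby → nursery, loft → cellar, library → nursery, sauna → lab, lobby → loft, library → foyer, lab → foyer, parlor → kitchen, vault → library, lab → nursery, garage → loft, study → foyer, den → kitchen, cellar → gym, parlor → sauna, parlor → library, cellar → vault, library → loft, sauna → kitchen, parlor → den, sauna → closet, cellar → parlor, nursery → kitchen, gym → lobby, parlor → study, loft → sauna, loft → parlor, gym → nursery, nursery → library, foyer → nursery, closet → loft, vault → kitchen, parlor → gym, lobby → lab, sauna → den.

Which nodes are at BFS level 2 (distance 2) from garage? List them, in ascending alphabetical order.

gym, parlor, sauna, vault

Level 0: garage
Level 1: cellar, loft
Level 2: gym, parlor, sauna, vault
Level 3: closet, den, kitchen, lab, library, lobby, nursery, study
Level 4: foyer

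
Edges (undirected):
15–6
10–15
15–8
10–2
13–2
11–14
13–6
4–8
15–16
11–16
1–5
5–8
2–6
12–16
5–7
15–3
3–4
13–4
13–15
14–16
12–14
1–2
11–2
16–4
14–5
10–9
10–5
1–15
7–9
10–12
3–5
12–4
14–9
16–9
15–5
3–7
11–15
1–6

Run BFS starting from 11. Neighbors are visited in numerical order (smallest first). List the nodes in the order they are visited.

11, 2, 14, 15, 16, 1, 6, 10, 13, 5, 9, 12, 3, 8, 4, 7

Visit 11; enqueue 2, 14, 15, 16 → queue [2, 14, 15, 16]
Visit 2; enqueue 1, 6, 10, 13 → queue [14, 15, 16, 1, 6, 10, 13]
Visit 14; enqueue 5, 9, 12 → queue [15, 16, 1, 6, 10, 13, 5, 9, 12]
Visit 15; enqueue 3, 8 → queue [16, 1, 6, 10, 13, 5, 9, 12, 3, 8]
Visit 16; enqueue 4 → queue [1, 6, 10, 13, 5, 9, 12, 3, 8, 4]
Visit 1 → queue [6, 10, 13, 5, 9, 12, 3, 8, 4]
Visit 6 → queue [10, 13, 5, 9, 12, 3, 8, 4]
Visit 10 → queue [13, 5, 9, 12, 3, 8, 4]
Visit 13 → queue [5, 9, 12, 3, 8, 4]
Visit 5; enqueue 7 → queue [9, 12, 3, 8, 4, 7]
Visit 9 → queue [12, 3, 8, 4, 7]
Visit 12 → queue [3, 8, 4, 7]
Visit 3 → queue [8, 4, 7]
Visit 8 → queue [4, 7]
Visit 4 → queue [7]
Visit 7 → queue []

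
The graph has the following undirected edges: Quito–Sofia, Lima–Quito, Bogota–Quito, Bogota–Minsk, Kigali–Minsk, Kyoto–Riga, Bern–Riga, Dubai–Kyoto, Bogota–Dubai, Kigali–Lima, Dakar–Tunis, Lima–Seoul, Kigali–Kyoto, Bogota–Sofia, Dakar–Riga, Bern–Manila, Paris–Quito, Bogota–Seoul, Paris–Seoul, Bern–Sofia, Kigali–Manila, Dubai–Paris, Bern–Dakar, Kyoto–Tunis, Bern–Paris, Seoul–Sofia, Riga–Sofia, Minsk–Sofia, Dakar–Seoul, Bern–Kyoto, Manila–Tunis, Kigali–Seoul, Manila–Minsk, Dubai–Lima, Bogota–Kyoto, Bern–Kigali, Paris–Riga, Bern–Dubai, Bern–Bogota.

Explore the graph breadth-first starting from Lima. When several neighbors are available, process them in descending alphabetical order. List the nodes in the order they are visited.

Visit Lima; enqueue Seoul, Quito, Kigali, Dubai → queue [Seoul, Quito, Kigali, Dubai]
Visit Seoul; enqueue Sofia, Paris, Dakar, Bogota → queue [Quito, Kigali, Dubai, Sofia, Paris, Dakar, Bogota]
Visit Quito → queue [Kigali, Dubai, Sofia, Paris, Dakar, Bogota]
Visit Kigali; enqueue Minsk, Manila, Kyoto, Bern → queue [Dubai, Sofia, Paris, Dakar, Bogota, Minsk, Manila, Kyoto, Bern]
Visit Dubai → queue [Sofia, Paris, Dakar, Bogota, Minsk, Manila, Kyoto, Bern]
Visit Sofia; enqueue Riga → queue [Paris, Dakar, Bogota, Minsk, Manila, Kyoto, Bern, Riga]
Visit Paris → queue [Dakar, Bogota, Minsk, Manila, Kyoto, Bern, Riga]
Visit Dakar; enqueue Tunis → queue [Bogota, Minsk, Manila, Kyoto, Bern, Riga, Tunis]
Visit Bogota → queue [Minsk, Manila, Kyoto, Bern, Riga, Tunis]
Visit Minsk → queue [Manila, Kyoto, Bern, Riga, Tunis]
Visit Manila → queue [Kyoto, Bern, Riga, Tunis]
Visit Kyoto → queue [Bern, Riga, Tunis]
Visit Bern → queue [Riga, Tunis]
Visit Riga → queue [Tunis]
Visit Tunis → queue []

Lima, Seoul, Quito, Kigali, Dubai, Sofia, Paris, Dakar, Bogota, Minsk, Manila, Kyoto, Bern, Riga, Tunis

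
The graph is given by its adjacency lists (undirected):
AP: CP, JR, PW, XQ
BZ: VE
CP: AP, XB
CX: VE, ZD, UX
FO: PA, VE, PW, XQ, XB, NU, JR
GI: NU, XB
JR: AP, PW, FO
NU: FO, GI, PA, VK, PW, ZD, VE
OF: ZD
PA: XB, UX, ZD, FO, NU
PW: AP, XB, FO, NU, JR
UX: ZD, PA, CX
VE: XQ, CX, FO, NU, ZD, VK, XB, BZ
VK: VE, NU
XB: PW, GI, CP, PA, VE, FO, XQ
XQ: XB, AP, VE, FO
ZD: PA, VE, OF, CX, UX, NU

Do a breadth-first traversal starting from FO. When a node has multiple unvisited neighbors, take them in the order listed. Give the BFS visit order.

Visit FO; enqueue PA, VE, PW, XQ, XB, NU, JR → queue [PA, VE, PW, XQ, XB, NU, JR]
Visit PA; enqueue UX, ZD → queue [VE, PW, XQ, XB, NU, JR, UX, ZD]
Visit VE; enqueue CX, VK, BZ → queue [PW, XQ, XB, NU, JR, UX, ZD, CX, VK, BZ]
Visit PW; enqueue AP → queue [XQ, XB, NU, JR, UX, ZD, CX, VK, BZ, AP]
Visit XQ → queue [XB, NU, JR, UX, ZD, CX, VK, BZ, AP]
Visit XB; enqueue GI, CP → queue [NU, JR, UX, ZD, CX, VK, BZ, AP, GI, CP]
Visit NU → queue [JR, UX, ZD, CX, VK, BZ, AP, GI, CP]
Visit JR → queue [UX, ZD, CX, VK, BZ, AP, GI, CP]
Visit UX → queue [ZD, CX, VK, BZ, AP, GI, CP]
Visit ZD; enqueue OF → queue [CX, VK, BZ, AP, GI, CP, OF]
Visit CX → queue [VK, BZ, AP, GI, CP, OF]
Visit VK → queue [BZ, AP, GI, CP, OF]
Visit BZ → queue [AP, GI, CP, OF]
Visit AP → queue [GI, CP, OF]
Visit GI → queue [CP, OF]
Visit CP → queue [OF]
Visit OF → queue []

FO -> PA -> VE -> PW -> XQ -> XB -> NU -> JR -> UX -> ZD -> CX -> VK -> BZ -> AP -> GI -> CP -> OF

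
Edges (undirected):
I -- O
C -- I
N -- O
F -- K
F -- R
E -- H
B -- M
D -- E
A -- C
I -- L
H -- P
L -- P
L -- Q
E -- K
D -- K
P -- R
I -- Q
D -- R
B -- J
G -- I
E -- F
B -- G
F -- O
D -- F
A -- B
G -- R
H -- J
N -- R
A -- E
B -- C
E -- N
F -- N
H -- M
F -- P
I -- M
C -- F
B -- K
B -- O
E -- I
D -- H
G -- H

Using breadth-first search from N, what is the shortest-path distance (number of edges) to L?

3

Level 0: N
Level 1: E, F, O, R
Level 2: A, B, C, D, G, H, I, K, P
Level 3: J, L, M, Q
L first appears at level 3.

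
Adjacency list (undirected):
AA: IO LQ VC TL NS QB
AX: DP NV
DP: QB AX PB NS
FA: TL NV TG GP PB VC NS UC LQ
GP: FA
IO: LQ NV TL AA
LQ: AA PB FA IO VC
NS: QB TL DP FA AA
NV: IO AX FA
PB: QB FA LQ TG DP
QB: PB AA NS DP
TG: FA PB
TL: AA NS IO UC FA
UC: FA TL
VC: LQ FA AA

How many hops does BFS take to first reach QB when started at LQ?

Level 0: LQ
Level 1: AA, FA, IO, PB, VC
Level 2: DP, GP, NS, NV, QB, TG, TL, UC
Level 3: AX
QB first appears at level 2.

2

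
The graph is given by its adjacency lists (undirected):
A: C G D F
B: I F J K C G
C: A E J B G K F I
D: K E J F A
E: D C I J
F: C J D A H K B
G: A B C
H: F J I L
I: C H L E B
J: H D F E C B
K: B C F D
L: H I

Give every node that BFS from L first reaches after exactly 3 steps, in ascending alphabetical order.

Level 0: L
Level 1: H, I
Level 2: B, C, E, F, J
Level 3: A, D, G, K

A, D, G, K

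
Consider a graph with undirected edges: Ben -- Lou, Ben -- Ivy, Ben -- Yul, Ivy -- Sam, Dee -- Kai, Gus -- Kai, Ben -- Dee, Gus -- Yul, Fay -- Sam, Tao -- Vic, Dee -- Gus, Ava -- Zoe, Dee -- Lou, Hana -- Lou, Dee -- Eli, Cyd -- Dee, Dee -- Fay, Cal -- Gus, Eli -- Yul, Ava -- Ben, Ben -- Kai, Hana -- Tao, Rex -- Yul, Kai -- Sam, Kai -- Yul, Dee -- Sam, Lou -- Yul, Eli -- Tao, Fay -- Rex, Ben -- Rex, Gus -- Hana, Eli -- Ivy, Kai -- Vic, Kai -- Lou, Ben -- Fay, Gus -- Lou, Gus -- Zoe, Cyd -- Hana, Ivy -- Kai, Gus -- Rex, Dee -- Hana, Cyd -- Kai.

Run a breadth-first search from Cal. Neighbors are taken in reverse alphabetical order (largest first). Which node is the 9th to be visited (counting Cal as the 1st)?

Visit Cal; enqueue Gus → queue [Gus]
Visit Gus; enqueue Zoe, Yul, Rex, Lou, Kai, Hana, Dee → queue [Zoe, Yul, Rex, Lou, Kai, Hana, Dee]
Visit Zoe; enqueue Ava → queue [Yul, Rex, Lou, Kai, Hana, Dee, Ava]
Visit Yul; enqueue Eli, Ben → queue [Rex, Lou, Kai, Hana, Dee, Ava, Eli, Ben]
Visit Rex; enqueue Fay → queue [Lou, Kai, Hana, Dee, Ava, Eli, Ben, Fay]
Visit Lou → queue [Kai, Hana, Dee, Ava, Eli, Ben, Fay]
Visit Kai; enqueue Vic, Sam, Ivy, Cyd → queue [Hana, Dee, Ava, Eli, Ben, Fay, Vic, Sam, Ivy, Cyd]
Visit Hana; enqueue Tao → queue [Dee, Ava, Eli, Ben, Fay, Vic, Sam, Ivy, Cyd, Tao]
Visit Dee → queue [Ava, Eli, Ben, Fay, Vic, Sam, Ivy, Cyd, Tao]
Visit Ava → queue [Eli, Ben, Fay, Vic, Sam, Ivy, Cyd, Tao]
Visit Eli → queue [Ben, Fay, Vic, Sam, Ivy, Cyd, Tao]
Visit Ben → queue [Fay, Vic, Sam, Ivy, Cyd, Tao]
Visit Fay → queue [Vic, Sam, Ivy, Cyd, Tao]
Visit Vic → queue [Sam, Ivy, Cyd, Tao]
Visit Sam → queue [Ivy, Cyd, Tao]
Visit Ivy → queue [Cyd, Tao]
Visit Cyd → queue [Tao]
Visit Tao → queue []

Visit order: Cal, Gus, Zoe, Yul, Rex, Lou, Kai, Hana, Dee, Ava, Eli, Ben, Fay, Vic, Sam, Ivy, Cyd, Tao

Dee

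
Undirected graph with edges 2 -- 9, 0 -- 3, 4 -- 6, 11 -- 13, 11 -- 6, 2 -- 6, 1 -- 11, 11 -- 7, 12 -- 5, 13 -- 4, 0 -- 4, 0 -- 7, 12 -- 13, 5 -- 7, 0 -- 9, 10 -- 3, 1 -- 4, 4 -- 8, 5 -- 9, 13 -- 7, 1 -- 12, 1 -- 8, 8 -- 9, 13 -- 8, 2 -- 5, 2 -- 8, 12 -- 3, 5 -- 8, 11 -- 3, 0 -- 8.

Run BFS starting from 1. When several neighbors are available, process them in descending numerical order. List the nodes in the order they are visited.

1 12 11 8 4 13 5 3 7 6 9 2 0 10

Visit 1; enqueue 12, 11, 8, 4 → queue [12, 11, 8, 4]
Visit 12; enqueue 13, 5, 3 → queue [11, 8, 4, 13, 5, 3]
Visit 11; enqueue 7, 6 → queue [8, 4, 13, 5, 3, 7, 6]
Visit 8; enqueue 9, 2, 0 → queue [4, 13, 5, 3, 7, 6, 9, 2, 0]
Visit 4 → queue [13, 5, 3, 7, 6, 9, 2, 0]
Visit 13 → queue [5, 3, 7, 6, 9, 2, 0]
Visit 5 → queue [3, 7, 6, 9, 2, 0]
Visit 3; enqueue 10 → queue [7, 6, 9, 2, 0, 10]
Visit 7 → queue [6, 9, 2, 0, 10]
Visit 6 → queue [9, 2, 0, 10]
Visit 9 → queue [2, 0, 10]
Visit 2 → queue [0, 10]
Visit 0 → queue [10]
Visit 10 → queue []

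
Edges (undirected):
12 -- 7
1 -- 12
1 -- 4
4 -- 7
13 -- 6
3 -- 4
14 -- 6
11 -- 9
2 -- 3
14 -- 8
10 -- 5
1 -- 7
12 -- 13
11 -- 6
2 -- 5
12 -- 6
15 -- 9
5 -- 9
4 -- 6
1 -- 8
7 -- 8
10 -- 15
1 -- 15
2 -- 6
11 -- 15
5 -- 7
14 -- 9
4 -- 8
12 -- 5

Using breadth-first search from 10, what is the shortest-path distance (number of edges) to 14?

Level 0: 10
Level 1: 5, 15
Level 2: 1, 2, 7, 9, 11, 12
Level 3: 3, 4, 6, 8, 13, 14
14 first appears at level 3.

3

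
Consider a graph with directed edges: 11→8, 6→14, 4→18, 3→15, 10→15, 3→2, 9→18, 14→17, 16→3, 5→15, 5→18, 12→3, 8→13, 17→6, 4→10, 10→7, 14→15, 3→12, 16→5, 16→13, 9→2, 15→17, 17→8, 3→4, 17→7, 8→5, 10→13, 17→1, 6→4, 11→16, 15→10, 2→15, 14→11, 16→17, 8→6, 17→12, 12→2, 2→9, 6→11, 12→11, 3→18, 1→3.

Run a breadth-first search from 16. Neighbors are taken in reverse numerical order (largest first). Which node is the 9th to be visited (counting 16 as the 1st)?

6

Visit 16; enqueue 17, 13, 5, 3 → queue [17, 13, 5, 3]
Visit 17; enqueue 12, 8, 7, 6, 1 → queue [13, 5, 3, 12, 8, 7, 6, 1]
Visit 13 → queue [5, 3, 12, 8, 7, 6, 1]
Visit 5; enqueue 18, 15 → queue [3, 12, 8, 7, 6, 1, 18, 15]
Visit 3; enqueue 4, 2 → queue [12, 8, 7, 6, 1, 18, 15, 4, 2]
Visit 12; enqueue 11 → queue [8, 7, 6, 1, 18, 15, 4, 2, 11]
Visit 8 → queue [7, 6, 1, 18, 15, 4, 2, 11]
Visit 7 → queue [6, 1, 18, 15, 4, 2, 11]
Visit 6; enqueue 14 → queue [1, 18, 15, 4, 2, 11, 14]
Visit 1 → queue [18, 15, 4, 2, 11, 14]
Visit 18 → queue [15, 4, 2, 11, 14]
Visit 15; enqueue 10 → queue [4, 2, 11, 14, 10]
Visit 4 → queue [2, 11, 14, 10]
Visit 2; enqueue 9 → queue [11, 14, 10, 9]
Visit 11 → queue [14, 10, 9]
Visit 14 → queue [10, 9]
Visit 10 → queue [9]
Visit 9 → queue []

Visit order: 16, 17, 13, 5, 3, 12, 8, 7, 6, 1, 18, 15, 4, 2, 11, 14, 10, 9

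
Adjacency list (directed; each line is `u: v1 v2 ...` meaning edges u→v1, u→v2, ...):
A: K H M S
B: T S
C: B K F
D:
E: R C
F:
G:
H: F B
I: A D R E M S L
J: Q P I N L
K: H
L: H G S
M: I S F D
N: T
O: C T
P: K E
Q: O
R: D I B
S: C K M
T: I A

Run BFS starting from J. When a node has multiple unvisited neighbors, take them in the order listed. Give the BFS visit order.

J Q P I N L O K E A D R M S T H G C B F

Visit J; enqueue Q, P, I, N, L → queue [Q, P, I, N, L]
Visit Q; enqueue O → queue [P, I, N, L, O]
Visit P; enqueue K, E → queue [I, N, L, O, K, E]
Visit I; enqueue A, D, R, M, S → queue [N, L, O, K, E, A, D, R, M, S]
Visit N; enqueue T → queue [L, O, K, E, A, D, R, M, S, T]
Visit L; enqueue H, G → queue [O, K, E, A, D, R, M, S, T, H, G]
Visit O; enqueue C → queue [K, E, A, D, R, M, S, T, H, G, C]
Visit K → queue [E, A, D, R, M, S, T, H, G, C]
Visit E → queue [A, D, R, M, S, T, H, G, C]
Visit A → queue [D, R, M, S, T, H, G, C]
Visit D → queue [R, M, S, T, H, G, C]
Visit R; enqueue B → queue [M, S, T, H, G, C, B]
Visit M; enqueue F → queue [S, T, H, G, C, B, F]
Visit S → queue [T, H, G, C, B, F]
Visit T → queue [H, G, C, B, F]
Visit H → queue [G, C, B, F]
Visit G → queue [C, B, F]
Visit C → queue [B, F]
Visit B → queue [F]
Visit F → queue []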